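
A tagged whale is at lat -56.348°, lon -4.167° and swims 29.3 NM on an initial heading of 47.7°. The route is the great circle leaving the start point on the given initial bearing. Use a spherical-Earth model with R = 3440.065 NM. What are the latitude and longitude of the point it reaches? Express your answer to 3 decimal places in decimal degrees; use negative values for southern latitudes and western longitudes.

Angular distance δ = d/R = 29.3 / 3440.065 = 0.008517 rad.
Start latitude φ₁ = -0.983458 rad; initial bearing θ = 0.832522 rad.
Destination latitude: φ₂ = arcsin( sin φ₁ cos δ + cos φ₁ sin δ cos θ ) = arcsin(-0.829212) = -56.018°.
Δλ = atan2( sin θ sin δ cos φ₁ , cos δ − sin φ₁ sin φ₂ ) = atan2(0.003491, 0.309712) = 0.011271 rad = 0.646°.
λ₂ = -4.167° + 0.646° = -3.521°.

latitude -56.018°, longitude -3.521°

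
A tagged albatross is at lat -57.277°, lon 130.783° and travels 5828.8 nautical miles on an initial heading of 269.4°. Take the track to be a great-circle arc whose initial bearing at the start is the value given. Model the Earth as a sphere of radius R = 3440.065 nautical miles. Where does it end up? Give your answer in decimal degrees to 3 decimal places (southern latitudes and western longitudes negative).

latitude 5.629°, longitude 36.439°

Central angle δ = d/R = 1.694387 rad.
Start latitude φ₁ = -0.999672 rad; initial bearing θ = 4.701917 rad.
Applying the spherical law of cosines for sides, sin φ₂ = sin φ₁ cos δ + cos φ₁ sin δ cos θ = 0.098094, so φ₂ = 5.629°.
For the longitude increment, Δλ = atan2( sin θ sin δ cos φ₁, cos δ − sin φ₁ sin φ₂ ) = atan2(-0.536425, -0.040750) = -94.344°.
Hence λ₂ = 130.783° + -94.344° = 36.439°.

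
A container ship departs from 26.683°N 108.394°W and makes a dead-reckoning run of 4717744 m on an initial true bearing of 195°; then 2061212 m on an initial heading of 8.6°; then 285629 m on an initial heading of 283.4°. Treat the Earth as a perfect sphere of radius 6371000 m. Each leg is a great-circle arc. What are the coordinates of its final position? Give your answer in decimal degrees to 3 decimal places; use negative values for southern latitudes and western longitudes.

latitude 4.404°, longitude -118.561°

Apply the spherical direct solution leg by leg, carrying full precision between legs.
Leg 1: from (26.683°, -108.394°), δ = 4717744/6371000 = 0.740503 rad, θ = 195° → φ = -14.526°, λ = -118.786°.
Leg 2: from (-14.526°, -118.786°), δ = 2061212/6371000 = 0.323530 rad, θ = 8.6° → φ = 3.813°, λ = -116.055°.
Leg 3: from (3.813°, -116.055°), δ = 285629/6371000 = 0.044833 rad, θ = 283.4° → φ = 4.404°, λ = -118.561°.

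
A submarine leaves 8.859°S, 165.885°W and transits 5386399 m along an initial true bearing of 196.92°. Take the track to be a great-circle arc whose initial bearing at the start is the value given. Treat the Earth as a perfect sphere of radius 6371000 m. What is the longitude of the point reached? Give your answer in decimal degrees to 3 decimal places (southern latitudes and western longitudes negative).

Central angle δ = d/R = 0.845456 rad.
Start latitude φ₁ = -0.154619 rad; initial bearing θ = 3.436902 rad.
sin φ₂ = sin φ₁ cos δ + cos φ₁ sin δ cos θ = (-0.154003)(0.663390) + (0.988070)(0.748274)(-0.956712) = -0.809506
φ₂ = asin(-0.809506) = -0.943311 rad = -54.048°.
Δλ = atan2( sin θ sin δ cos φ₁ , cos δ − sin φ₁ sin φ₂ ) = atan2(-0.215177, 0.538724) = -0.380006 rad = -21.773°.
λ₂ = -165.885° + -21.773° = -187.658°, normalized to (−180°, 180°] → 172.342°.

longitude 172.342°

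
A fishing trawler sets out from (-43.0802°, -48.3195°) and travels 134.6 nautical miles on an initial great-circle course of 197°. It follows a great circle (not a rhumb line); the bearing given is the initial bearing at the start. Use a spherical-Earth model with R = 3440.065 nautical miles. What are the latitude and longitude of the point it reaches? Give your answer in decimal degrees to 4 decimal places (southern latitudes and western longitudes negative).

latitude -45.2204°, longitude -49.2498°

δ = 134.6/3440.065 = 0.039127 rad (2.2418°).
With φ₁ = -43.0802° = -0.751891 rad and θ = 197° = 3.438299 rad:
Applying the spherical law of cosines for sides, sin φ₂ = sin φ₁ cos δ + cos φ₁ sin δ cos θ = -0.709821, so φ₂ = -45.2204°.
For the longitude increment, Δλ = atan2( sin θ sin δ cos φ₁, cos δ − sin φ₁ sin φ₂ ) = atan2(-0.008353, 0.514411) = -0.9303°.
Hence λ₂ = -48.3195° + -0.9303° = -49.2498°.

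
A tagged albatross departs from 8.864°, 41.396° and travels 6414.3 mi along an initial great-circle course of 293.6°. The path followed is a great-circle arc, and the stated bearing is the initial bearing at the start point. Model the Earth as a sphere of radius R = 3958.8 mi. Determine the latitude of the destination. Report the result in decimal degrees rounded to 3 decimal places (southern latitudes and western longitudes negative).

Angular distance δ = d/R = 6414.3 / 3958.8 = 1.620264 rad.
Converting: φ₁ = 0.154706 rad, θ = 5.124287 rad.
Destination latitude: φ₂ = arcsin( sin φ₁ cos δ + cos φ₁ sin δ cos θ ) = arcsin(0.387464) = 22.797°.
For the longitude increment, Δλ = atan2( sin θ sin δ cos φ₁, cos δ − sin φ₁ sin φ₂ ) = atan2(-0.904311, -0.109151) = -96.882°.
Hence λ₂ = 41.396° + -96.882° = -55.486°.

latitude 22.797°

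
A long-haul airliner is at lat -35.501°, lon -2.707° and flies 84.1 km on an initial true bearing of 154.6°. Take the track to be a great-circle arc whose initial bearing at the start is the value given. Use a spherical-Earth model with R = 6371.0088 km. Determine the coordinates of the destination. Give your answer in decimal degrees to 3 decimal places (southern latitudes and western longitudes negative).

latitude -36.184°, longitude -2.305°

The arc subtends δ = 84.1/6371.0088 = 0.013200 rad at the centre.
Converting: φ₁ = -0.619609 rad, θ = 2.698279 rad.
sin φ₂ = sin φ₁ cos δ + cos φ₁ sin δ cos θ = (-0.580717)(0.999913) + (0.814105)(0.013200)(-0.903335) = -0.590374
φ₂ = asin(-0.590374) = -0.631522 rad = -36.184°.
Δλ = atan2( sin θ sin δ cos φ₁ , cos δ − sin φ₁ sin φ₂ ) = atan2(0.004609, 0.657073) = 0.007015 rad = 0.402°.
λ₂ = λ₁ + Δλ = -2.305°.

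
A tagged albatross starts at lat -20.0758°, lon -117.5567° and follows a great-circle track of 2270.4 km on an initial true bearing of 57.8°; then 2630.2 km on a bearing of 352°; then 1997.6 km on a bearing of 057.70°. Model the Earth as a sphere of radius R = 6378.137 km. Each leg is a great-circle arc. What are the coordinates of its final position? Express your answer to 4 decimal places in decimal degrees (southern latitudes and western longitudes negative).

latitude 23.8368°, longitude -86.9781°

Apply the spherical direct solution leg by leg, carrying full precision between legs.
Leg 1: from (-20.0758°, -117.5567°), δ = 2270.4/6378.137 = 0.355966 rad, θ = 57.8° → φ = -8.4718°, λ = -100.2103°.
Leg 2: from (-8.4718°, -100.2103°), δ = 2630.2/6378.137 = 0.412377 rad, θ = 352° → φ = 14.9268°, λ = -103.5196°.
Leg 3: from (14.9268°, -103.5196°), δ = 1997.6/6378.137 = 0.313195 rad, θ = 57.7° → φ = 23.8368°, λ = -86.9781°.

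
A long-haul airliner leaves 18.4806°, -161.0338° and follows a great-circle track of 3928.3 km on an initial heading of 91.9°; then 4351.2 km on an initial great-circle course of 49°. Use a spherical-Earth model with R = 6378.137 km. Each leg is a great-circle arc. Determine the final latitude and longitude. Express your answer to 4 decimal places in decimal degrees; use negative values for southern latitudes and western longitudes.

Apply the spherical direct solution leg by leg, carrying full precision between legs.
Leg 1: from (18.4806°, -161.0338°), δ = 3928.3/6378.137 = 0.615901 rad, θ = 91.9° → φ = 13.9204°, λ = -124.5321°.
Leg 2: from (13.9204°, -124.5321°), δ = 4351.2/6378.137 = 0.682205 rad, θ = 49° → φ = 36.0315°, λ = -88.4873°.

latitude 36.0315°, longitude -88.4873°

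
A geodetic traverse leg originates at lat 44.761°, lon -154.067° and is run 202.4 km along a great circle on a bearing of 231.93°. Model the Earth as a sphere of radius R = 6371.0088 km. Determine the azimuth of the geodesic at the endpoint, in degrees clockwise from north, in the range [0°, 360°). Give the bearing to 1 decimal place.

Central angle δ = d/R = 0.031769 rad.
With φ₁ = 44.761° = 0.781227 rad and θ = 231.93° = 4.047942 rad:
sin φ₂ = sin φ₁ cos δ + cos φ₁ sin δ cos θ = (0.704151)(0.999495) + (0.710050)(0.031764)(-0.616624) = 0.689889
φ₂ = asin(0.689889) = 0.761335 rad = 43.621°.
Then Δλ = atan2(-0.017756, 0.513710) = -0.034550 rad, from sin θ sin δ cos φ₁ over cos δ − sin φ₁ sin φ₂.
λ₂ = -154.067° + -1.980° = -156.047°.
The forward bearing on arrival equals the back-azimuth from the destination plus 180°.
Back-azimuth from P₂ (43.6°, -156.0°) to P₁ (44.8°, -154.1°), with Δλ' = λ₁ − λ₂ = 2.0°: atan2( sin Δλ' cos φ₁ , cos φ₂ sin φ₁ − sin φ₂ cos φ₁ cos Δλ' ) = 50.6°.
Final bearing = (50.6° + 180°) mod 360° = 230.6°.

final bearing 230.6°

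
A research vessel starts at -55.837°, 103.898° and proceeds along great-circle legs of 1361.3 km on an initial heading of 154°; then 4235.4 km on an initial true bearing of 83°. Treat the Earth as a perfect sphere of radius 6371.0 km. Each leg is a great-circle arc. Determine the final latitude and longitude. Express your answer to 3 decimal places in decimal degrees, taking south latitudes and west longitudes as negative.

latitude -43.665°, longitude 175.094°

Apply the spherical direct solution leg by leg, carrying full precision between legs.
Leg 1: from (-55.837°, 103.898°), δ = 1361.3/6371 = 0.213671 rad, θ = 154° → φ = -66.298°, λ = 117.269°.
Leg 2: from (-66.298°, 117.269°), δ = 4235.4/6371 = 0.664794 rad, θ = 83° → φ = -43.665°, λ = 175.094°.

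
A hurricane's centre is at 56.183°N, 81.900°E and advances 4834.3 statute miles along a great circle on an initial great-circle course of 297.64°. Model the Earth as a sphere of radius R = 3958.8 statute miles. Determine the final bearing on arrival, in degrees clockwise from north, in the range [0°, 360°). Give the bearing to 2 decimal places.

δ = 4834.3/3958.8 = 1.221153 rad (69.9669°).
Converting: φ₁ = 0.980578 rad, θ = 5.194798 rad.
Destination latitude: φ₂ = arcsin( sin φ₁ cos δ + cos φ₁ sin δ cos θ ) = arcsin(0.527174) = 31.815°.
For the longitude increment, Δλ = atan2( sin θ sin δ cos φ₁, cos δ − sin φ₁ sin φ₂ ) = atan2(-0.463199, -0.095424) = -101.641°.
Hence λ₂ = 81.900° + -101.641° = -19.741°.
The forward bearing on arrival equals the back-azimuth from the destination plus 180°.
Back-azimuth from P₂ (31.81°, -19.74°) to P₁ (56.18°, 81.90°), with Δλ' = λ₁ − λ₂ = 101.64°: atan2( sin Δλ' cos φ₁ , cos φ₂ sin φ₁ − sin φ₂ cos φ₁ cos Δλ' ) = 35.46°.
Final bearing = (35.46° + 180°) mod 360° = 215.46°.

final bearing 215.46°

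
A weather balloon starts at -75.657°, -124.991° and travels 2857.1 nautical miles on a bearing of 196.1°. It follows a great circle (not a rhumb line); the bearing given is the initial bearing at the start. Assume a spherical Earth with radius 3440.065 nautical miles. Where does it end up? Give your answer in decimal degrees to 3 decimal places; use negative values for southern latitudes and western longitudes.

latitude -56.014°, longitude 76.495°

Angular distance δ = d/R = 2857.1 / 3440.065 = 0.830537 rad.
With φ₁ = -75.657° = -1.320464 rad and θ = 196.1° = 3.422591 rad:
Applying the spherical law of cosines for sides, sin φ₂ = sin φ₁ cos δ + cos φ₁ sin δ cos θ = -0.829178, so φ₂ = -56.014°.
Then Δλ = atan2(-0.050719, -0.128852) = -2.766595 rad, from sin θ sin δ cos φ₁ over cos δ − sin φ₁ sin φ₂.
λ₂ = -124.991° + -158.514° = -283.505°, normalized to (−180°, 180°] → 76.495°.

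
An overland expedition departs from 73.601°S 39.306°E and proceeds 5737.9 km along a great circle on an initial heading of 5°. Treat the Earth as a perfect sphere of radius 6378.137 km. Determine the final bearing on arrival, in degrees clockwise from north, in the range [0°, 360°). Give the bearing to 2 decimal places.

final bearing 1.52°

The arc subtends δ = 5737.9/6378.137 = 0.899620 rad at the centre.
With φ₁ = -73.601° = -1.284580 rad and θ = 5° = 0.087266 rad:
Applying the spherical law of cosines for sides, sin φ₂ = sin φ₁ cos δ + cos φ₁ sin δ cos θ = -0.376363, so φ₂ = -22.109°.
For the longitude increment, Δλ = atan2( sin θ sin δ cos φ₁, cos δ − sin φ₁ sin φ₂ ) = atan2(0.019269, 0.260855) = 4.225°.
λ₂ = 39.306° + 4.225° = 43.531°.
The forward bearing on arrival equals the back-azimuth from the destination plus 180°.
Back-azimuth from P₂ (-22.11°, 43.53°) to P₁ (-73.60°, 39.31°), with Δλ' = λ₁ − λ₂ = -4.22°: atan2( sin Δλ' cos φ₁ , cos φ₂ sin φ₁ − sin φ₂ cos φ₁ cos Δλ' ) = 181.52°.
Final bearing = (181.52° + 180°) mod 360° = 1.52°.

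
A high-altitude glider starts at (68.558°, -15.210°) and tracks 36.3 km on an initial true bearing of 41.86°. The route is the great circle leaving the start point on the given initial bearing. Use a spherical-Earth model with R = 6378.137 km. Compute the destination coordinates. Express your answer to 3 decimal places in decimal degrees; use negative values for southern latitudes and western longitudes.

latitude 68.800°, longitude -14.608°

Angular distance δ = d/R = 36.3 / 6378.137 = 0.005691 rad.
With φ₁ = 68.558° = 1.196563 rad and θ = 41.86° = 0.730595 rad:
Destination latitude: φ₂ = arcsin( sin φ₁ cos δ + cos φ₁ sin δ cos θ ) = arcsin(0.932323) = 68.800°.
Δλ = atan2( sin θ sin δ cos φ₁ , cos δ − sin φ₁ sin φ₂ ) = atan2(0.001388, 0.132189) = 0.010502 rad = 0.602°.
λ₂ = -15.210° + 0.602° = -14.608°.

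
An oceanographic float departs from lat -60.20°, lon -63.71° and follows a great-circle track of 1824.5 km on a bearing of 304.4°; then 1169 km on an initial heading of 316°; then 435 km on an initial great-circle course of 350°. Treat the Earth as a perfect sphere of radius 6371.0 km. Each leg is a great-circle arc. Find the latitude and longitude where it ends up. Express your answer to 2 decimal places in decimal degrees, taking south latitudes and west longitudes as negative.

latitude -37.00°, longitude -94.96°

Apply the spherical direct solution leg by leg, carrying full precision between legs.
Leg 1: from (-60.20°, -63.71°), δ = 1824.5/6371 = 0.286376 rad, θ = 304.4° → φ = -48.86°, λ = -84.46°.
Leg 2: from (-48.86°, -84.46°), δ = 1169/6371 = 0.183488 rad, θ = 316° → φ = -40.85°, λ = -94.11°.
Leg 3: from (-40.85°, -94.11°), δ = 435/6371 = 0.068278 rad, θ = 350° → φ = -37.00°, λ = -94.96°.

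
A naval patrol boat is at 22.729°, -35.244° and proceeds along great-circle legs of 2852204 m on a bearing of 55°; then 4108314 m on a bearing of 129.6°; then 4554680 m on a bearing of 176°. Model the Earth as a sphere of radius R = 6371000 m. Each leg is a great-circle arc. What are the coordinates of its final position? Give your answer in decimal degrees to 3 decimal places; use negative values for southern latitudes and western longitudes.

latitude -32.312°, longitude 21.523°

Apply the spherical direct solution leg by leg, carrying full precision between legs.
Leg 1: from (22.729°, -35.244°), δ = 2852204/6371000 = 0.447685 rad, θ = 55° → φ = 35.261°, λ = -9.505°.
Leg 2: from (35.261°, -9.505°), δ = 4108314/6371000 = 0.644846 rad, θ = 129.6° → φ = 8.542°, λ = 18.421°.
Leg 3: from (8.542°, 18.421°), δ = 4554680/6371000 = 0.714908 rad, θ = 176° → φ = -32.312°, λ = 21.523°.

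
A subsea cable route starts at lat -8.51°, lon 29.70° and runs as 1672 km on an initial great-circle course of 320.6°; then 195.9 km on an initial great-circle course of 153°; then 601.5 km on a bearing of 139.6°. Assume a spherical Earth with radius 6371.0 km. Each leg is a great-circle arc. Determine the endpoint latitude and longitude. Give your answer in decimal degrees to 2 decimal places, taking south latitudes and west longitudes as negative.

latitude -2.52°, longitude 24.51°

Apply the spherical direct solution leg by leg, carrying full precision between legs.
Leg 1: from (-8.51°, 29.70°), δ = 1672/6371 = 0.262439 rad, θ = 320.6° → φ = 3.17°, λ = 20.21°.
Leg 2: from (3.17°, 20.21°), δ = 195.9/6371 = 0.030749 rad, θ = 153° → φ = 1.60°, λ = 21.01°.
Leg 3: from (1.60°, 21.01°), δ = 601.5/6371 = 0.094412 rad, θ = 139.6° → φ = -2.52°, λ = 24.51°.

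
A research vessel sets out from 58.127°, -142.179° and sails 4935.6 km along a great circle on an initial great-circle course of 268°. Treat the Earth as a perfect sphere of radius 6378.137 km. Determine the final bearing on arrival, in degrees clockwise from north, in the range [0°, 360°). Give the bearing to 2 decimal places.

Central angle δ = d/R = 0.773831 rad.
With φ₁ = 58.127° = 1.014508 rad and θ = 268° = 4.677482 rad:
Applying the spherical law of cosines for sides, sin φ₂ = sin φ₁ cos δ + cos φ₁ sin δ cos θ = 0.594516, so φ₂ = 36.478°.
Δλ = atan2( sin θ sin δ cos φ₁ , cos δ − sin φ₁ sin φ₂ ) = atan2(-0.368811, 0.210363) = -1.052439 rad = -60.300°.
λ₂ = -142.179° + -60.300° = -202.479°, normalized to (−180°, 180°] → 157.521°.
The forward bearing on arrival equals the back-azimuth from the destination plus 180°.
Back-azimuth from P₂ (36.48°, 157.52°) to P₁ (58.13°, -142.18°), with Δλ' = λ₁ − λ₂ = -299.70°: atan2( sin Δλ' cos φ₁ , cos φ₂ sin φ₁ − sin φ₂ cos φ₁ cos Δλ' ) = 41.02°.
Final bearing = (41.02° + 180°) mod 360° = 221.02°.

final bearing 221.02°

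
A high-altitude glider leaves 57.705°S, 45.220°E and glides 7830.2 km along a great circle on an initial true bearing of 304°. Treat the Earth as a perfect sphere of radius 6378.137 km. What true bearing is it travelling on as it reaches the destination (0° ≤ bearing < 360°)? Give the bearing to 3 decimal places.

final bearing 333.708°

The arc subtends δ = 7830.2/6378.137 = 1.227663 rad at the centre.
With φ₁ = -57.705° = -1.007142 rad and θ = 304° = 5.305801 rad:
Destination latitude: φ₂ = arcsin( sin φ₁ cos δ + cos φ₁ sin δ cos θ ) = arcsin(-0.003047) = -0.175°.
Then Δλ = atan2(-0.417116, 0.333864) = -0.895805 rad, from sin θ sin δ cos φ₁ over cos δ − sin φ₁ sin φ₂.
λ₂ = λ₁ + Δλ = -6.106°.
The forward bearing on arrival equals the back-azimuth from the destination plus 180°.
Back-azimuth from P₂ (-0.175°, -6.106°) to P₁ (-57.705°, 45.220°), with Δλ' = λ₁ − λ₂ = 51.326°: atan2( sin Δλ' cos φ₁ , cos φ₂ sin φ₁ − sin φ₂ cos φ₁ cos Δλ' ) = 153.708°.
Final bearing = (153.708° + 180°) mod 360° = 333.708°.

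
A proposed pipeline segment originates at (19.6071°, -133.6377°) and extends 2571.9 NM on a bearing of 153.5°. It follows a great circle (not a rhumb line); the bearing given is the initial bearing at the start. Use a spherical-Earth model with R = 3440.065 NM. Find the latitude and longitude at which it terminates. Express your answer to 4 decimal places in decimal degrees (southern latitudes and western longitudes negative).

The arc subtends δ = 2571.9/3440.065 = 0.747631 rad at the centre.
With φ₁ = 19.6071° = 0.342208 rad and θ = 153.5° = 2.679080 rad:
Destination latitude: φ₂ = arcsin( sin φ₁ cos δ + cos φ₁ sin δ cos θ ) = arcsin(-0.327115) = -19.0938°.
For the longitude increment, Δλ = atan2( sin θ sin δ cos φ₁, cos δ − sin φ₁ sin φ₂ ) = atan2(0.285781, 0.843071) = 18.7254°.
λ₂ = λ₁ + Δλ = -114.9123°.

latitude -19.0938°, longitude -114.9123°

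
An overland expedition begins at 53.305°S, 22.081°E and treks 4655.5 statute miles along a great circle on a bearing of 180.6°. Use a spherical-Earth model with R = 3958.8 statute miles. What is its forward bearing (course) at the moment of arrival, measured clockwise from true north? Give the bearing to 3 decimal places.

The arc subtends δ = 4655.5/3958.8 = 1.175988 rad at the centre.
Converting: φ₁ = -0.930348 rad, θ = 3.152065 rad.
Destination latitude: φ₂ = arcsin( sin φ₁ cos δ + cos φ₁ sin δ cos θ ) = arcsin(-0.859963) = -59.312°.
For the longitude increment, Δλ = atan2( sin θ sin δ cos φ₁, cos δ − sin φ₁ sin φ₂ ) = atan2(-0.005776, -0.304911) = -178.915°.
Hence λ₂ = 22.081° + -178.915° = -156.834°.
The forward bearing on arrival equals the back-azimuth from the destination plus 180°.
Back-azimuth from P₂ (-59.312°, -156.834°) to P₁ (-53.305°, 22.081°), with Δλ' = λ₁ − λ₂ = 178.915°: atan2( sin Δλ' cos φ₁ , cos φ₂ sin φ₁ − sin φ₂ cos φ₁ cos Δλ' ) = 179.297°.
Final bearing = (179.297° + 180°) mod 360° = 359.297°.

final bearing 359.297°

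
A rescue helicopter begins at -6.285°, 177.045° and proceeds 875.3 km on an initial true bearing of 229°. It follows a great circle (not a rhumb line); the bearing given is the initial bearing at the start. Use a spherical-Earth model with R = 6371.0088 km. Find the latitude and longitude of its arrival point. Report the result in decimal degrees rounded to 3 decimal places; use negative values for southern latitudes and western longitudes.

Central angle δ = d/R = 0.137388 rad.
With φ₁ = -6.285° = -0.109694 rad and θ = 229° = 3.996804 rad:
sin φ₂ = sin φ₁ cos δ + cos φ₁ sin δ cos θ = (-0.109474)(0.990577) + (0.993990)(0.136956)(-0.656059) = -0.197754
φ₂ = asin(-0.197754) = -0.199066 rad = -11.406°.
For the longitude increment, Δλ = atan2( sin θ sin δ cos φ₁, cos δ − sin φ₁ sin φ₂ ) = atan2(-0.102741, 0.968928) = -6.053°.
Hence λ₂ = 177.045° + -6.053° = 170.992°.

latitude -11.406°, longitude 170.992°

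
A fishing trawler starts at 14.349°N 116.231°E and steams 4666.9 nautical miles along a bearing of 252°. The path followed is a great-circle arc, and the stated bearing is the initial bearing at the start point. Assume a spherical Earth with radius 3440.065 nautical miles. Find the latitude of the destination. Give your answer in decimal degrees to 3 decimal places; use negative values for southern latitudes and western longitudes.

latitude -13.879°

Angular distance δ = d/R = 4666.9 / 3440.065 = 1.356631 rad.
Converting: φ₁ = 0.250437 rad, θ = 4.398230 rad.
sin φ₂ = sin φ₁ cos δ + cos φ₁ sin δ cos θ = (0.247828)(0.212532) + (0.968804)(0.977154)(-0.309017) = -0.239866
φ₂ = asin(-0.239866) = -0.242228 rad = -13.879°.
For the longitude increment, Δλ = atan2( sin θ sin δ cos φ₁, cos δ − sin φ₁ sin φ₂ ) = atan2(-0.900338, 0.271977) = -73.191°.
λ₂ = λ₁ + Δλ = 43.040°.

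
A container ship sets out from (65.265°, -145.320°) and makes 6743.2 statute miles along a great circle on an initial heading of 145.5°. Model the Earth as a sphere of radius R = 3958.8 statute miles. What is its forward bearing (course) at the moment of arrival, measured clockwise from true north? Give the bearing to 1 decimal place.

final bearing 164.5°

δ = 6743.2/3958.8 = 1.703344 rad (97.5944°).
Converting: φ₁ = 1.139089 rad, θ = 2.539454 rad.
sin φ₂ = sin φ₁ cos δ + cos φ₁ sin δ cos θ = (0.908253)(-0.132160) + (0.418422)(0.991228)(-0.824126) = -0.461843
φ₂ = asin(-0.461843) = -0.480072 rad = -27.506°.
Then Δλ = atan2(0.234918, 0.287310) = 0.685409 rad, from sin θ sin δ cos φ₁ over cos δ − sin φ₁ sin φ₂.
Hence λ₂ = -145.320° + 39.271° = -106.049°.
The forward bearing on arrival equals the back-azimuth from the destination plus 180°.
Back-azimuth from P₂ (-27.5°, -106.0°) to P₁ (65.3°, -145.3°), with Δλ' = λ₁ − λ₂ = -39.3°: atan2( sin Δλ' cos φ₁ , cos φ₂ sin φ₁ − sin φ₂ cos φ₁ cos Δλ' ) = 344.5°.
Final bearing = (344.5° + 180°) mod 360° = 164.5°.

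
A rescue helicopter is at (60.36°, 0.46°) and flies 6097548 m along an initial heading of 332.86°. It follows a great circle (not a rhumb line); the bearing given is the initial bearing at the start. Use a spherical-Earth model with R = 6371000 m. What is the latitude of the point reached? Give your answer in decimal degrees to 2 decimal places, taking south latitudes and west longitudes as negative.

latitude 59.35°

Central angle δ = d/R = 0.957079 rad.
Converting: φ₁ = 1.053481 rad, θ = 5.809503 rad.
Applying the spherical law of cosines for sides, sin φ₂ = sin φ₁ cos δ + cos φ₁ sin δ cos θ = 0.860337, so φ₂ = 59.35°.
Then Δλ = atan2(-0.184428, -0.171851) = -2.320908 rad, from sin θ sin δ cos φ₁ over cos δ − sin φ₁ sin φ₂.
Hence λ₂ = 0.46° + -132.98° = -132.52°.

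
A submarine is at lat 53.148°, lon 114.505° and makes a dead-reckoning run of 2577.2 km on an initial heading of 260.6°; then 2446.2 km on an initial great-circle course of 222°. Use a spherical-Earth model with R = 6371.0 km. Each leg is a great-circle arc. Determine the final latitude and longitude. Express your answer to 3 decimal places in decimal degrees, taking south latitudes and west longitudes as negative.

Apply the spherical direct solution leg by leg, carrying full precision between legs.
Leg 1: from (53.148°, 114.505°), δ = 2577.2/6371 = 0.404520 rad, θ = 260.6° → φ = 44.191°, λ = 81.717°.
Leg 2: from (44.191°, 81.717°), δ = 2446.2/6371 = 0.383959 rad, θ = 222° → φ = 26.532°, λ = 65.447°.

latitude 26.532°, longitude 65.447°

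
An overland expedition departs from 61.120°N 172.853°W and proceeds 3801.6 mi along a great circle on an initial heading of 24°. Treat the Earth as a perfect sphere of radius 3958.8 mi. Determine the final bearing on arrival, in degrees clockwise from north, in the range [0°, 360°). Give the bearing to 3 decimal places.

Angular distance δ = d/R = 3801.6 / 3958.8 = 0.960291 rad.
Converting: φ₁ = 1.066745 rad, θ = 0.418879 rad.
Destination latitude: φ₂ = arcsin( sin φ₁ cos δ + cos φ₁ sin δ cos θ ) = arcsin(0.863503) = 59.712°.
For the longitude increment, Δλ = atan2( sin θ sin δ cos φ₁, cos δ − sin φ₁ sin φ₂ ) = atan2(0.160958, -0.182830) = 138.640°.
λ₂ = -172.853° + 138.640° = -34.213°.
The forward bearing on arrival equals the back-azimuth from the destination plus 180°.
Back-azimuth from P₂ (59.712°, -34.213°) to P₁ (61.120°, -172.853°), with Δλ' = λ₁ − λ₂ = -138.640°: atan2( sin Δλ' cos φ₁ , cos φ₂ sin φ₁ − sin φ₂ cos φ₁ cos Δλ' ) = 337.076°.
Final bearing = (337.076° + 180°) mod 360° = 157.076°.

final bearing 157.076°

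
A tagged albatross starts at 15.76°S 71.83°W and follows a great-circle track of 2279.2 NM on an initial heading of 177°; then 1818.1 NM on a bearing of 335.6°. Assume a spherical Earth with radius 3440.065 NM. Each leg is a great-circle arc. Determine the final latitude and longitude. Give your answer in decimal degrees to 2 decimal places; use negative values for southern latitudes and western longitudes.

Apply the spherical direct solution leg by leg, carrying full precision between legs.
Leg 1: from (-15.76°, -71.83°), δ = 2279.2/3440.065 = 0.662546 rad, θ = 177° → φ = -53.64°, λ = -68.72°.
Leg 2: from (-53.64°, -68.72°), δ = 1818.1/3440.065 = 0.528507 rad, θ = 335.6° → φ = -25.04°, λ = -82.01°.

latitude -25.04°, longitude -82.01°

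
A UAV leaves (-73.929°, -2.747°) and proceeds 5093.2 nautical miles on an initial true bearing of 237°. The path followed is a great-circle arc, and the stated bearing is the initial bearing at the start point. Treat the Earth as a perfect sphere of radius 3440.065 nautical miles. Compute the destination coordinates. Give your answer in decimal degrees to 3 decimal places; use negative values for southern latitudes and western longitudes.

Central angle δ = d/R = 1.480553 rad.
With φ₁ = -73.929° = -1.290304 rad and θ = 237° = 4.136430 rad:
sin φ₂ = sin φ₁ cos δ + cos φ₁ sin δ cos θ = (-0.960919)(0.090120) + (0.276828)(0.995931)(-0.544639) = -0.236757
φ₂ = asin(-0.236757) = -0.239026 rad = -13.695°.
For the longitude increment, Δλ = atan2( sin θ sin δ cos φ₁, cos δ − sin φ₁ sin φ₂ ) = atan2(-0.231223, -0.137383) = -120.717°.
λ₂ = -2.747° + -120.717° = -123.464°.

latitude -13.695°, longitude -123.464°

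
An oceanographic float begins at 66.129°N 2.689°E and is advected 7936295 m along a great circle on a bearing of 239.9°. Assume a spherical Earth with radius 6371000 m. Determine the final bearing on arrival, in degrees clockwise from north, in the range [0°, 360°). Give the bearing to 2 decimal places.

final bearing 200.60°

δ = 7936295/6371000 = 1.245691 rad (71.3728°).
Start latitude φ₁ = 1.154169 rad; initial bearing θ = 4.187045 rad.
Destination latitude: φ₂ = arcsin( sin φ₁ cos δ + cos φ₁ sin δ cos θ ) = arcsin(0.099767) = 5.726°.
Δλ = atan2( sin θ sin δ cos φ₁ , cos δ − sin φ₁ sin φ₂ ) = atan2(-0.331769, 0.228176) = -0.968334 rad = -55.481°.
Hence λ₂ = 2.689° + -55.481° = -52.792°.
The forward bearing on arrival equals the back-azimuth from the destination plus 180°.
Back-azimuth from P₂ (5.73°, -52.79°) to P₁ (66.13°, 2.69°), with Δλ' = λ₁ − λ₂ = 55.48°: atan2( sin Δλ' cos φ₁ , cos φ₂ sin φ₁ − sin φ₂ cos φ₁ cos Δλ' ) = 20.60°.
Final bearing = (20.60° + 180°) mod 360° = 200.60°.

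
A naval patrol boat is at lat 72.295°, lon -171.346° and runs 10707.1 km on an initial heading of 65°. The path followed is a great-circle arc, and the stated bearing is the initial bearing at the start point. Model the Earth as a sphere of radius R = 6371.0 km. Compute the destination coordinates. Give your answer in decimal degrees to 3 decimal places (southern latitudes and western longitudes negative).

latitude 1.338°, longitude -55.648°

Central angle δ = d/R = 1.680600 rad.
Start latitude φ₁ = 1.261786 rad; initial bearing θ = 1.134464 rad.
Applying the spherical law of cosines for sides, sin φ₂ = sin φ₁ cos δ + cos φ₁ sin δ cos θ = 0.023359, so φ₂ = 1.338°.
Then Δλ = atan2(0.273963, -0.131835) = 2.019303 rad, from sin θ sin δ cos φ₁ over cos δ − sin φ₁ sin φ₂.
λ₂ = λ₁ + Δλ = -55.648°.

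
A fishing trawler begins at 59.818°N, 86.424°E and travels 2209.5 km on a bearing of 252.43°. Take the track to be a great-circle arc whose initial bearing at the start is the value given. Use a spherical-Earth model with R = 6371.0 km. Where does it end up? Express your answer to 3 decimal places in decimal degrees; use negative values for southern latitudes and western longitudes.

Central angle δ = d/R = 0.346806 rad.
With φ₁ = 59.818° = 1.044021 rad and θ = 252.43° = 4.405735 rad:
sin φ₂ = sin φ₁ cos δ + cos φ₁ sin δ cos θ = (0.864433)(0.940463) + (0.502748)(0.339896)(-0.301871) = 0.761383
φ₂ = asin(0.761383) = 0.865444 rad = 49.586°.
Then Δλ = atan2(-0.162910, 0.282299) = -0.523399 rad, from sin θ sin δ cos φ₁ over cos δ − sin φ₁ sin φ₂.
λ₂ = λ₁ + Δλ = 56.435°.

latitude 49.586°, longitude 56.435°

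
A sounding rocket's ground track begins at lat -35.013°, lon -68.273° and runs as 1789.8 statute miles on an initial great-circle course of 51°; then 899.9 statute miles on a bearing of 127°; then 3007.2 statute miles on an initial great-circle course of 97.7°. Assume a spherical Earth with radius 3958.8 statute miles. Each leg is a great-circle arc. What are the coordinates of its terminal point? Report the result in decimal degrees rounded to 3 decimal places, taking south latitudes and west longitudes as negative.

Apply the spherical direct solution leg by leg, carrying full precision between legs.
Leg 1: from (-35.013°, -68.273°), δ = 1789.8/3958.8 = 0.452107 rad, θ = 51° → φ = -16.915°, λ = -47.488°.
Leg 2: from (-16.915°, -47.488°), δ = 899.9/3958.8 = 0.227316 rad, θ = 127° → φ = -24.407°, λ = -36.089°.
Leg 3: from (-24.407°, -36.089°), δ = 3007.2/3958.8 = 0.759624 rad, θ = 97.7° → φ = -22.560°, λ = 11.556°.

latitude -22.560°, longitude 11.556°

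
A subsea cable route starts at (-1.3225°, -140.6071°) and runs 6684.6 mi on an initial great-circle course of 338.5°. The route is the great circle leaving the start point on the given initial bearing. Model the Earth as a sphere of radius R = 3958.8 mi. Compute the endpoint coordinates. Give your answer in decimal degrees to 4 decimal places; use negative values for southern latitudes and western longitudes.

Central angle δ = d/R = 1.688542 rad.
Converting: φ₁ = -0.023082 rad, θ = 5.907940 rad.
Applying the spherical law of cosines for sides, sin φ₂ = sin φ₁ cos δ + cos φ₁ sin δ cos θ = 0.926441, so φ₂ = 67.8866°.
For the longitude increment, Δλ = atan2( sin θ sin δ cos φ₁, cos δ − sin φ₁ sin φ₂ ) = atan2(-0.363867, -0.096092) = -104.7932°.
λ₂ = -140.6071° + -104.7932° = -245.4003°, normalized to (−180°, 180°] → 114.5997°.

latitude 67.8866°, longitude 114.5997°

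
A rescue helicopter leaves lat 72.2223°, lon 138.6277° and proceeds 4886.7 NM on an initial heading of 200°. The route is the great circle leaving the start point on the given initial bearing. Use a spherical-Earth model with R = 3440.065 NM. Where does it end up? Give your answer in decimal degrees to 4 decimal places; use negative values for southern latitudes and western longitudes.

The arc subtends δ = 4886.7/3440.065 = 1.420525 rad at the centre.
Start latitude φ₁ = 1.260517 rad; initial bearing θ = 3.490659 rad.
sin φ₂ = sin φ₁ cos δ + cos φ₁ sin δ cos θ = (0.952248)(0.149706) + (0.305325)(0.988731)(-0.939693) = -0.141121
φ₂ = asin(-0.141121) = -0.141593 rad = -8.1127°.
Then Δλ = atan2(-0.103250, 0.284088) = -0.348602 rad, from sin θ sin δ cos φ₁ over cos δ − sin φ₁ sin φ₂.
λ₂ = λ₁ + Δλ = 118.6543°.

latitude -8.1127°, longitude 118.6543°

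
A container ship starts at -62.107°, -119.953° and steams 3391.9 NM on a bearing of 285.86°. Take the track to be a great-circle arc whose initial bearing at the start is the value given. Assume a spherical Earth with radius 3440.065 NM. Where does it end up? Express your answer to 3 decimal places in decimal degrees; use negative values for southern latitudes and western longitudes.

latitude -22.414°, longitude 179.863°

Angular distance δ = d/R = 3391.9 / 3440.065 = 0.985999 rad.
With φ₁ = -62.107° = -1.083972 rad and θ = 285.86° = 4.989198 rad:
sin φ₂ = sin φ₁ cos δ + cos φ₁ sin δ cos θ = (-0.883823)(0.552031) + (0.467822)(0.833824)(0.273288) = -0.381293
φ₂ = asin(-0.381293) = -0.391194 rad = -22.414°.
For the longitude increment, Δλ = atan2( sin θ sin δ cos φ₁, cos δ − sin φ₁ sin φ₂ ) = atan2(-0.375232, 0.215035) = -60.184°.
λ₂ = -119.953° + -60.184° = -180.137°, normalized to (−180°, 180°] → 179.863°.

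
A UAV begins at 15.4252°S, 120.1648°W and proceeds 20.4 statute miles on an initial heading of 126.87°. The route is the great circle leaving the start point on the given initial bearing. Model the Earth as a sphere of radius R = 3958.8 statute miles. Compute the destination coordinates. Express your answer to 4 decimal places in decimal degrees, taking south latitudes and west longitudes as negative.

Angular distance δ = d/R = 20.4 / 3958.8 = 0.005153 rad.
Start latitude φ₁ = -0.269221 rad; initial bearing θ = 2.214299 rad.
Applying the spherical law of cosines for sides, sin φ₂ = sin φ₁ cos δ + cos φ₁ sin δ cos θ = -0.268957, so φ₂ = -15.6022°.
For the longitude increment, Δλ = atan2( sin θ sin δ cos φ₁, cos δ − sin φ₁ sin φ₂ ) = atan2(0.003974, 0.928449) = 0.2452°.
λ₂ = -120.1648° + 0.2452° = -119.9196°.

latitude -15.6022°, longitude -119.9196°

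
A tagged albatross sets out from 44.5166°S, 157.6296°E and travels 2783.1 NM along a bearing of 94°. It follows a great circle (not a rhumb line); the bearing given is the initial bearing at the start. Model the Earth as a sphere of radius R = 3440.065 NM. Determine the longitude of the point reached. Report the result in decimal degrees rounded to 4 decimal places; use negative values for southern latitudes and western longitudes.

longitude -144.6943°

Angular distance δ = d/R = 2783.1 / 3440.065 = 0.809025 rad.
Start latitude φ₁ = -0.776961 rad; initial bearing θ = 1.640609 rad.
Applying the spherical law of cosines for sides, sin φ₂ = sin φ₁ cos δ + cos φ₁ sin δ cos θ = -0.519905, so φ₂ = -31.3259°.
Then Δλ = atan2(0.514715, 0.325690) = 1.006637 rad, from sin θ sin δ cos φ₁ over cos δ − sin φ₁ sin φ₂.
λ₂ = 157.6296° + 57.6761° = 215.3057°, normalized to (−180°, 180°] → -144.6943°.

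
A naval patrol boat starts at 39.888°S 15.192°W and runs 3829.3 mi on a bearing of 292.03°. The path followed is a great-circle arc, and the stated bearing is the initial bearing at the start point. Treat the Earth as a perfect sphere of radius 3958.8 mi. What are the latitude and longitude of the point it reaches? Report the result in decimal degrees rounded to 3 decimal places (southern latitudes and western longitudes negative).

Angular distance δ = d/R = 3829.3 / 3958.8 = 0.967288 rad.
With φ₁ = -39.888° = -0.696177 rad and θ = 292.03° = 5.096885 rad:
sin φ₂ = sin φ₁ cos δ + cos φ₁ sin δ cos θ = (-0.641289)(0.567534) + (0.767299)(0.823350)(0.375092) = -0.126987
φ₂ = asin(-0.126987) = -0.127331 rad = -7.296°.
For the longitude increment, Δλ = atan2( sin θ sin δ cos φ₁, cos δ − sin φ₁ sin φ₂ ) = atan2(-0.585630, 0.486099) = -50.306°.
λ₂ = -15.192° + -50.306° = -65.498°.

latitude -7.296°, longitude -65.498°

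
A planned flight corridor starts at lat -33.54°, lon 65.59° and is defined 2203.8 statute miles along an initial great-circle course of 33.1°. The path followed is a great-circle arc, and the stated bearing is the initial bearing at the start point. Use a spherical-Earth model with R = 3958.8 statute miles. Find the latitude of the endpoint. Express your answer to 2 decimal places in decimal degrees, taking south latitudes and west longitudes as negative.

Central angle δ = d/R = 0.556684 rad.
Start latitude φ₁ = -0.585383 rad; initial bearing θ = 0.577704 rad.
sin φ₂ = sin φ₁ cos δ + cos φ₁ sin δ cos θ = (-0.552519)(0.849012) + (0.833500)(0.528374)(0.837719) = -0.100164
φ₂ = asin(-0.100164) = -0.100333 rad = -5.75°.
For the longitude increment, Δλ = atan2( sin θ sin δ cos φ₁, cos δ − sin φ₁ sin φ₂ ) = atan2(0.240503, 0.793669) = 16.86°.
λ₂ = λ₁ + Δλ = 82.45°.

latitude -5.75°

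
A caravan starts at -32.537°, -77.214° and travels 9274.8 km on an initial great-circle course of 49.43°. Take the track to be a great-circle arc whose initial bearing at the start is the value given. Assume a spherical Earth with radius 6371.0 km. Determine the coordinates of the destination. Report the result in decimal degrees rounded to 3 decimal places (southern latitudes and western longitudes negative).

latitude 28.878°, longitude -17.700°

Angular distance δ = d/R = 9274.8 / 6371 = 1.455784 rad.
Start latitude φ₁ = -0.567878 rad; initial bearing θ = 0.862716 rad.
Applying the spherical law of cosines for sides, sin φ₂ = sin φ₁ cos δ + cos φ₁ sin δ cos θ = 0.482951, so φ₂ = 28.878°.
Δλ = atan2( sin θ sin δ cos φ₁ , cos δ − sin φ₁ sin φ₂ ) = atan2(0.636156, 0.374512) = 1.038719 rad = 59.514°.
Hence λ₂ = -77.214° + 59.514° = -17.700°.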